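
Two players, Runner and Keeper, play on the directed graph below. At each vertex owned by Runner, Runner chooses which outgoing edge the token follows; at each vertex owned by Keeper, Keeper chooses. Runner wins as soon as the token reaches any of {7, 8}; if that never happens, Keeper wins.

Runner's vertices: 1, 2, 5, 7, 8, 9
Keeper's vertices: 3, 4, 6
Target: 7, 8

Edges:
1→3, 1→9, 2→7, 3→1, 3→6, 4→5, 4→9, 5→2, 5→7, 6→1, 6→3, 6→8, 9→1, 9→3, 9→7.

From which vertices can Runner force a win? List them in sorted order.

1, 2, 4, 5, 7, 8, 9

A0 = {7, 8}
A1: add {2, 5, 9} — 2 (Runner) has 2→7; 5 (Runner) has 5→7; 9 (Runner) has 9→7.
A2: add {1, 4} — 1 (Runner) has 1→9; 4 (Keeper): all of {5, 9} already in.
A3 = A2; e.g. 3 (Keeper) can still go to 6. Fixed point.
Runner's winning region = {1, 2, 4, 5, 7, 8, 9}.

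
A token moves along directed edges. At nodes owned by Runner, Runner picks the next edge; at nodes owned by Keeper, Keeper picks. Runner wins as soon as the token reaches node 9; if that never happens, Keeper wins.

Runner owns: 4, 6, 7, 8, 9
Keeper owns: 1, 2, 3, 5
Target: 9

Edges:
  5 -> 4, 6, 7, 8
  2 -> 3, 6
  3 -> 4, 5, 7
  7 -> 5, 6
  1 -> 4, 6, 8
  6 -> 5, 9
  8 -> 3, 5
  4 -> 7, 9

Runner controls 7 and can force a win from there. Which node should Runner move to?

A0 = {9}
A1: add {4, 6} — 4 (Runner) has 4→9; 6 (Runner) has 6→9.
A2: add {7} — 7 (Runner) has 7→6.
A3 = A2; e.g. 1 (Keeper) can still go to 8. Fixed point.
From 7, successor 6 is in the attractor (rank 1); the other successor 5 is not.

6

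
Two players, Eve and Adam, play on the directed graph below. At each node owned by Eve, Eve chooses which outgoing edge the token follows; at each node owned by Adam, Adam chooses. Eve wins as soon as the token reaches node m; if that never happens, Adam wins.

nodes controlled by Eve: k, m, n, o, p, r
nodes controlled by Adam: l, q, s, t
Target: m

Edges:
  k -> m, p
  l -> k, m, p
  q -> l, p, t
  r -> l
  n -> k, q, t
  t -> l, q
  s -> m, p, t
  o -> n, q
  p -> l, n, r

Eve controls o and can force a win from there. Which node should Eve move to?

n

A0 = {m}
A1: add {k} — k (Eve) has k→m.
A2: add {n} — n (Eve) has n→k.
A3: add {o, p} — o (Eve) has o→n; p (Eve) has p→n.
A4: add {l} — l (Adam): all of {k, m, p} already in.
A5: add {r} — r (Eve) has r→l.
A6 = A5; e.g. q (Adam) can still go to t. Fixed point.
From o, successor n is in the attractor (rank 2); the other successor q is not.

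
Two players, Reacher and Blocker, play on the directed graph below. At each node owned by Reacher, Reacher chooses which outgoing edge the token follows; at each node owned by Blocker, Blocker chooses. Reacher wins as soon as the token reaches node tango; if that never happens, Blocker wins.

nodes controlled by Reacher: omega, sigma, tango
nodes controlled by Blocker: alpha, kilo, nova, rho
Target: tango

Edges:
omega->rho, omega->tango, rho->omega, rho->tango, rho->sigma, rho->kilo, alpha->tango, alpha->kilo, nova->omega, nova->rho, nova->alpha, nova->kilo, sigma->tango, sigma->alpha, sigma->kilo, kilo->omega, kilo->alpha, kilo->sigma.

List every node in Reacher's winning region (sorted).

omega, sigma, tango

A0 = {tango}
A1: add {omega, sigma} — omega (Reacher) has omega→tango; sigma (Reacher) has sigma→tango.
A2 = A1; e.g. rho (Blocker) can still go to kilo. Fixed point.
Reacher's winning region = {omega, sigma, tango}.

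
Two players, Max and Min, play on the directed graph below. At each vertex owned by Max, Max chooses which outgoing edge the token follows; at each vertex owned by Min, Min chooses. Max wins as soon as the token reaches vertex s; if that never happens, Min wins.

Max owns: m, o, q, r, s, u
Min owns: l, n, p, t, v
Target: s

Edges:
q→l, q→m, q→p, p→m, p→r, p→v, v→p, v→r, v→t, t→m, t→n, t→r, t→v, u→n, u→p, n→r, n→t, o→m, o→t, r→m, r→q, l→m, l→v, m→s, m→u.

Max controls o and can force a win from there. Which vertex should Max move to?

A0 = {s}
A1: add {m} — m (Max) has m→s.
A2: add {o, q, r} — o (Max) has o→m; q (Max) has q→m; r (Max) has r→m.
A3 = A2; e.g. l (Min) can still go to v. Fixed point.
From o, successor m is in the attractor (rank 1); the other successor t is not.

m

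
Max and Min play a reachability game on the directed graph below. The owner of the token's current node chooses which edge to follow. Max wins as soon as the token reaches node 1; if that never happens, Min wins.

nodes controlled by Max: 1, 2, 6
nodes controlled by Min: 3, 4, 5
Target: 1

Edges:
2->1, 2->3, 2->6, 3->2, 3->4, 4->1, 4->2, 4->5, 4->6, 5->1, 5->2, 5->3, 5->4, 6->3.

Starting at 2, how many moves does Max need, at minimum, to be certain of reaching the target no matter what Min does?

A0 = {1}
A1: add {2} — 2 (Max) has 2→1.
A2 = A1; e.g. 3 (Min) can still go to 4. Fixed point.
2 enters the attractor at level 1, so Max can force the target in 1 move from there.

1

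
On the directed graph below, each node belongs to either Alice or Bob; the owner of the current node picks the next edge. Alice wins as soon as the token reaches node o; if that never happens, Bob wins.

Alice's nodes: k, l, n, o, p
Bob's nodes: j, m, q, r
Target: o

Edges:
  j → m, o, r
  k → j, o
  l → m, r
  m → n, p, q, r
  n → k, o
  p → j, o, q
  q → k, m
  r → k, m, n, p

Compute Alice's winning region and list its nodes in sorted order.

k, n, o, p

A0 = {o}
A1: add {k, n, p} — k (Alice) has k→o; n (Alice) has n→o; p (Alice) has p→o.
A2 = A1; e.g. j (Bob) can still go to m. Fixed point.
Alice's winning region = {k, n, o, p}.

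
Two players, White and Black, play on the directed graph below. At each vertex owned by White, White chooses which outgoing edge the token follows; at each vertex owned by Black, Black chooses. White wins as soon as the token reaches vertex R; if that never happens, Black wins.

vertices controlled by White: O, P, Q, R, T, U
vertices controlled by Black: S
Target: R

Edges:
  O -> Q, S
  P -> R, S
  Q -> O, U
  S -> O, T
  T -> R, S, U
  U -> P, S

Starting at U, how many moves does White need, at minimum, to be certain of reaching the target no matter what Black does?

2

A0 = {R}
A1: add {P, T} — P (White) has P→R; T (White) has T→R.
A2: add {U} — U (White) has U→P.
U enters the attractor at level 2, so White can force the target in 2 moves from there.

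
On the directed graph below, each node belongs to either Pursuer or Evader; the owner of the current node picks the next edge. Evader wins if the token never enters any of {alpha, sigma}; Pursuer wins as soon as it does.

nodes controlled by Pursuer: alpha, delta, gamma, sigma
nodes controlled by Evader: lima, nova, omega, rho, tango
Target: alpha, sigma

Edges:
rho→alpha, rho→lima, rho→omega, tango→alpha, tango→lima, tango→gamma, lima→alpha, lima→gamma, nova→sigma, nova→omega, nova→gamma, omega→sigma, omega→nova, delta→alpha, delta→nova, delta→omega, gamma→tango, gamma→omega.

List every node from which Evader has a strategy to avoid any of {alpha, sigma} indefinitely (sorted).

A0 = {alpha, sigma}
A1: add {delta} — delta (Pursuer) has delta→alpha.
A2 = A1; e.g. rho (Evader) can still go to lima. Fixed point.
Pursuer's attractor = {alpha, delta, sigma}; Evader avoids the target exactly from the complement.

gamma, lima, nova, omega, rho, tango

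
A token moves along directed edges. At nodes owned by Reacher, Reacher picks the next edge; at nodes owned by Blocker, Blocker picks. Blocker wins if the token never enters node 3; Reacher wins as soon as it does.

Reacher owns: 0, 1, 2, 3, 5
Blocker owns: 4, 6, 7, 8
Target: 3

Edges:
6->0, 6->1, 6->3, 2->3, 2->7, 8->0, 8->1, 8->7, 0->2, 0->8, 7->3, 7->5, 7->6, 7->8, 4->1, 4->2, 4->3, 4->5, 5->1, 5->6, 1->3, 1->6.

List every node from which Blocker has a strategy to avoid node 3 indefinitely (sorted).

A0 = {3}
A1: add {1, 2} — 1 (Reacher) has 1→3; 2 (Reacher) has 2→3.
A2: add {0, 5} — 0 (Reacher) has 0→2; 5 (Reacher) has 5→1.
A3: add {4, 6} — 4 (Blocker): all of {1, 2, 3, 5} already in; 6 (Blocker): all of {0, 1, 3} already in.
A4 = A3; e.g. 7 (Blocker) can still go to 8. Fixed point.
Reacher's attractor = {0, 1, 2, 3, 4, 5, 6}; Blocker avoids the target exactly from the complement.

7, 8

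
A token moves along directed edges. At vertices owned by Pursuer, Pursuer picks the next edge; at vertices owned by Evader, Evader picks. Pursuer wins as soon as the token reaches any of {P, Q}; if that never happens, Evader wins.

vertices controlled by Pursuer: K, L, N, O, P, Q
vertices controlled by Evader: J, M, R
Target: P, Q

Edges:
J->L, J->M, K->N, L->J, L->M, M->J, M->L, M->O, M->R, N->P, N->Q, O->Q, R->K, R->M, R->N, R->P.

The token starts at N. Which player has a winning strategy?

Pursuer

A0 = {P, Q}
A1: add {N, O} — N (Pursuer) has N→P; O (Pursuer) has O→Q.
N ∈ A1, so Pursuer can force the target.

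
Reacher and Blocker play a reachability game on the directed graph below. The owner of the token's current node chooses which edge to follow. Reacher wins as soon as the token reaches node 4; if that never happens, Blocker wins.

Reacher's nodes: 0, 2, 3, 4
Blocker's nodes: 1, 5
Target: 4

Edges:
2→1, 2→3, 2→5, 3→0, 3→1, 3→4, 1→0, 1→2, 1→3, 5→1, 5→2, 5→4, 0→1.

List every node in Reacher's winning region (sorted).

2, 3, 4

A0 = {4}
A1: add {3} — 3 (Reacher) has 3→4.
A2: add {2} — 2 (Reacher) has 2→3.
A3 = A2; e.g. 0 (Reacher) has no edge into A2. Fixed point.
Reacher's winning region = {2, 3, 4}.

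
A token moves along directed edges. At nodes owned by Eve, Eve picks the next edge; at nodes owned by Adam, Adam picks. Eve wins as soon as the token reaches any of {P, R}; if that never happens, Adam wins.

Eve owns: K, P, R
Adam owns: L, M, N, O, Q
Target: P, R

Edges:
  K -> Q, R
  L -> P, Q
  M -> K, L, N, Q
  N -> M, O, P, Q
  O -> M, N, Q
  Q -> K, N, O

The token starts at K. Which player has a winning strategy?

Eve

A0 = {P, R}
A1: add {K} — K (Eve) has K→R.
A2 = A1; e.g. L (Adam) can still go to Q. Fixed point.
K ∈ A1, so Eve can force the target.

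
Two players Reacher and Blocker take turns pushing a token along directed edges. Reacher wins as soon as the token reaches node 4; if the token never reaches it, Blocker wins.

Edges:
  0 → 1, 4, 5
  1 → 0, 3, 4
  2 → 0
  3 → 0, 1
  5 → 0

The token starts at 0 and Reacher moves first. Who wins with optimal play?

Track states (vertex, player-to-move).
A0 = {(4,Reacher), (4,Blocker)}
A1: add {(0,Reacher), (1,Reacher)}.
(0,Reacher) ∈ A1 ⇒ Reacher forces the target.

Reacher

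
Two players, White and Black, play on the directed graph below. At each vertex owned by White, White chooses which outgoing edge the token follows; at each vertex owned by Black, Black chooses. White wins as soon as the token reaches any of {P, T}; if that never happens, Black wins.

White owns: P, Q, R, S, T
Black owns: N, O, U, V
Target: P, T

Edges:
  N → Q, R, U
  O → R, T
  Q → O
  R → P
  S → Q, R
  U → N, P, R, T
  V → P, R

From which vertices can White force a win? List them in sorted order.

A0 = {P, T}
A1: add {R} — R (White) has R→P.
A2: add {O, S, V} — O (Black): all of {R, T} already in; S (White) has S→R; V (Black): all of {P, R} already in.
A3: add {Q} — Q (White) has Q→O.
A4 = A3; e.g. N (Black) can still go to U. Fixed point.
White's winning region = {O, P, Q, R, S, T, V}.

O, P, Q, R, S, T, V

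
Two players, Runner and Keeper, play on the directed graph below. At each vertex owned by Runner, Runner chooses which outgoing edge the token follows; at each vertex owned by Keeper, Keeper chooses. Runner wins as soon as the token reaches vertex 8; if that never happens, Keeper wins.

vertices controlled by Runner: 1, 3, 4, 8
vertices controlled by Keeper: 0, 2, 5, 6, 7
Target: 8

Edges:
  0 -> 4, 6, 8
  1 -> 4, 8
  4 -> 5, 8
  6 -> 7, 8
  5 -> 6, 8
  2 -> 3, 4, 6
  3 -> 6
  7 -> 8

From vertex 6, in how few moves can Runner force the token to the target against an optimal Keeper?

2

A0 = {8}
A1: add {1, 4, 7} — 1 (Runner) has 1→8; 4 (Runner) has 4→8; 7 (Keeper): all of {8} already in.
A2: add {6} — 6 (Keeper): all of {7, 8} already in.
6 enters the attractor at level 2, so Runner can force the target in 2 moves from there.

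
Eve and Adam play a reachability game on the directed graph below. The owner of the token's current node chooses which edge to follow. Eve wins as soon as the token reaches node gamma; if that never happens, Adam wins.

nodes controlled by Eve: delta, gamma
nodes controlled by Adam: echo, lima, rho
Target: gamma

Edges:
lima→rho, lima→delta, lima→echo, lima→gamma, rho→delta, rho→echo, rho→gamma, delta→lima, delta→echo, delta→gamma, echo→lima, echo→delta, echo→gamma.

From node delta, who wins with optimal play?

A0 = {gamma}
A1: add {delta} — delta (Eve) has delta→gamma.
A2 = A1; e.g. lima (Adam) can still go to rho. Fixed point.
delta ∈ A1, so Eve can force the target.

Eve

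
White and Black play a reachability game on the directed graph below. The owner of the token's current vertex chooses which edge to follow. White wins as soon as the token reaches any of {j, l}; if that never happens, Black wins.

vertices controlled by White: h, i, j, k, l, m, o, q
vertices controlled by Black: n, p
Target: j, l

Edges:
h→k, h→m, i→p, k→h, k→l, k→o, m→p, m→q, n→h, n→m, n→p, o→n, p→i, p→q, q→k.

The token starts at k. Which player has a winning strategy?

A0 = {j, l}
A1: add {k} — k (White) has k→l.
k ∈ A1, so White can force the target.

White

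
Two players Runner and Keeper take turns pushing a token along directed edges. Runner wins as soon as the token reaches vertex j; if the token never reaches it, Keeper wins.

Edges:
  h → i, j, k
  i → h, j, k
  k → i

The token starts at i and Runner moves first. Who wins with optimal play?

Track states (vertex, player-to-move).
A0 = {(j,Runner), (j,Keeper)}
A1: add {(h,Runner), (i,Runner)}.
(i,Runner) ∈ A1 ⇒ Runner forces the target.

Runner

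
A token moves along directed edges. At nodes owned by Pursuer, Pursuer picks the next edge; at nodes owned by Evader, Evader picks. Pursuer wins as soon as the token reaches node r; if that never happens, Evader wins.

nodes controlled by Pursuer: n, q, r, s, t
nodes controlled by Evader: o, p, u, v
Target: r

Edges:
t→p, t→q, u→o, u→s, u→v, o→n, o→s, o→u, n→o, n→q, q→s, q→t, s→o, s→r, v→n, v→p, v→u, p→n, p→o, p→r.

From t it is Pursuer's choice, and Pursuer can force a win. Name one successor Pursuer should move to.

q

A0 = {r}
A1: add {s} — s (Pursuer) has s→r.
A2: add {q} — q (Pursuer) has q→s.
A3: add {n, t} — n (Pursuer) has n→q; t (Pursuer) has t→q.
A4 = A3; e.g. o (Evader) can still go to u. Fixed point.
From t, successor q is in the attractor (rank 2); the other successor p is not.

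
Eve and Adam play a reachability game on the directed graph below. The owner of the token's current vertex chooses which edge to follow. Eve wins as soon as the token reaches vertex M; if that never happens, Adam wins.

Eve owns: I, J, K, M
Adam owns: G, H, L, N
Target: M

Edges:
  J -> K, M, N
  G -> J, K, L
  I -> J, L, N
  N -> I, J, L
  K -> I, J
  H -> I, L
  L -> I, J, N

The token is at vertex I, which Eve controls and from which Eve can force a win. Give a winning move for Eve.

J

A0 = {M}
A1: add {J} — J (Eve) has J→M.
A2: add {I, K} — I (Eve) has I→J; K (Eve) has K→J.
A3 = A2; e.g. G (Adam) can still go to L. Fixed point.
From I, successor J is in the attractor (rank 1); the other successors L, N are not.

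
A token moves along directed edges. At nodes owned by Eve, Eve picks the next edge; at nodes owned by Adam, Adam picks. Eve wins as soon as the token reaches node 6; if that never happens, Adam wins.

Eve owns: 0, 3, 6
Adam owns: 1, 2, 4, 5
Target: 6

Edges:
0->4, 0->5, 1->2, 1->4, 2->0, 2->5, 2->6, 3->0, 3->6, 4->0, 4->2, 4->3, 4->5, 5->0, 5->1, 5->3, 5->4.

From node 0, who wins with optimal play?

Adam

A0 = {6}
A1: add {3} — 3 (Eve) has 3→6.
A2 = A1; e.g. 0 (Eve) has no edge into A1. Fixed point.
0 never enters the attractor, so Adam can avoid the target forever.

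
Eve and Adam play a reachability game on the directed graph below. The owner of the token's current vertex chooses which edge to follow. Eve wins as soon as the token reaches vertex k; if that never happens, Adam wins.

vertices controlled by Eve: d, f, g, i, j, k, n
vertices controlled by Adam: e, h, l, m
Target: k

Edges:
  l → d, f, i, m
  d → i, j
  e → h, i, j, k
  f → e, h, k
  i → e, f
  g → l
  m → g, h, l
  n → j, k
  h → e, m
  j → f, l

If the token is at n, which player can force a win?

A0 = {k}
A1: add {f, n} — f (Eve) has f→k; n (Eve) has n→k.
n ∈ A1, so Eve can force the target.

Eve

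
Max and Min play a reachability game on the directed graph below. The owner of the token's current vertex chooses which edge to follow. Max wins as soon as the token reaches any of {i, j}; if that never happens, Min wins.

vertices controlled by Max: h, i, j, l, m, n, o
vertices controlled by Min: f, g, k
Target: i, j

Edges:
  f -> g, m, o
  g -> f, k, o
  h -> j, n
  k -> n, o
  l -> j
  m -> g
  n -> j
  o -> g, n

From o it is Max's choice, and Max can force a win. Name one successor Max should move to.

n

A0 = {i, j}
A1: add {h, l, n} — h (Max) has h→j; l (Max) has l→j; n (Max) has n→j.
A2: add {o} — o (Max) has o→n.
A3: add {k} — k (Min): all of {n, o} already in.
A4 = A3; e.g. f (Min) can still go to g. Fixed point.
From o, successor n is in the attractor (rank 1); the other successor g is not.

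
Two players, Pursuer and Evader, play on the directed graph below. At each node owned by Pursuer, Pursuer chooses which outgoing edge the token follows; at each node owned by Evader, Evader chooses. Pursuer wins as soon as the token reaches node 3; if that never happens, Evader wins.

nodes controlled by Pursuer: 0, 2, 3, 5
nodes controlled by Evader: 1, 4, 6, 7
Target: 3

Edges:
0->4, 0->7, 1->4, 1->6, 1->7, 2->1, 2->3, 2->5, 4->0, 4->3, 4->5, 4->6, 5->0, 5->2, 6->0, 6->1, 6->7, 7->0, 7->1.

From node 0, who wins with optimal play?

A0 = {3}
A1: add {2} — 2 (Pursuer) has 2→3.
A2: add {5} — 5 (Pursuer) has 5→2.
A3 = A2; e.g. 0 (Pursuer) has no edge into A2. Fixed point.
0 never enters the attractor, so Evader can avoid the target forever.

Evader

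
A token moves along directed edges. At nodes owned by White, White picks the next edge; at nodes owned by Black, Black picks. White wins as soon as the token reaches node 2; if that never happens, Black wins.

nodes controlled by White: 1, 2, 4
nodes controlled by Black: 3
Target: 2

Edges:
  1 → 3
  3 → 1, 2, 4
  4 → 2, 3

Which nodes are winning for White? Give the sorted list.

2, 4

A0 = {2}
A1: add {4} — 4 (White) has 4→2.
A2 = A1; e.g. 1 (White) has no edge into A1. Fixed point.
White's winning region = {2, 4}.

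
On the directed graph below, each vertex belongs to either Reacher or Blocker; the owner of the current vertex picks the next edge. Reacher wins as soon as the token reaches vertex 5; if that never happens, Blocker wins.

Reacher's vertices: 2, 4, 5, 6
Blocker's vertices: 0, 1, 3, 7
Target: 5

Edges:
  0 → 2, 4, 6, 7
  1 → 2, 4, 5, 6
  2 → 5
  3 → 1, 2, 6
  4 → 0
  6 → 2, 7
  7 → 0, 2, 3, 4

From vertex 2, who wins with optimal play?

A0 = {5}
A1: add {2} — 2 (Reacher) has 2→5.
2 ∈ A1, so Reacher can force the target.

Reacher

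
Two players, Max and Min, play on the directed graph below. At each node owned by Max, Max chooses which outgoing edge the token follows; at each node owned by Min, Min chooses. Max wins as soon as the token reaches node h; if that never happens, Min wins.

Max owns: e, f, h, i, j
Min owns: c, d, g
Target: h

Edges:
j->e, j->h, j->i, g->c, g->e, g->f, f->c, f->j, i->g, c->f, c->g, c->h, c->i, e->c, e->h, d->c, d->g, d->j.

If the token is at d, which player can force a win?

Min

A0 = {h}
A1: add {e, j} — e (Max) has e→h; j (Max) has j→h.
A2: add {f} — f (Max) has f→j.
A3 = A2; e.g. c (Min) can still go to g. Fixed point.
d never enters the attractor, so Min can avoid the target forever.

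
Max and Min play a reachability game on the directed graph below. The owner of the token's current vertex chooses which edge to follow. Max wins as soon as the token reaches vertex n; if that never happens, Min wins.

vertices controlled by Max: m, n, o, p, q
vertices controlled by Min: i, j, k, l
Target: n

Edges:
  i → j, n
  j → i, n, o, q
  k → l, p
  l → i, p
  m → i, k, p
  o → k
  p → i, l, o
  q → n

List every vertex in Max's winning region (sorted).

n, q

A0 = {n}
A1: add {q} — q (Max) has q→n.
A2 = A1; e.g. i (Min) can still go to j. Fixed point.
Max's winning region = {n, q}.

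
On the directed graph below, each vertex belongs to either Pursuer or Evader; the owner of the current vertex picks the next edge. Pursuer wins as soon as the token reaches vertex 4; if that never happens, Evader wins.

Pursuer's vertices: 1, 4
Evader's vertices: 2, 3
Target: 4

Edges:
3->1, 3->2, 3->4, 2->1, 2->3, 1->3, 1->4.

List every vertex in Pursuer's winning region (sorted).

A0 = {4}
A1: add {1} — 1 (Pursuer) has 1→4.
A2 = A1; e.g. 2 (Evader) can still go to 3. Fixed point.
Pursuer's winning region = {1, 4}.

1, 4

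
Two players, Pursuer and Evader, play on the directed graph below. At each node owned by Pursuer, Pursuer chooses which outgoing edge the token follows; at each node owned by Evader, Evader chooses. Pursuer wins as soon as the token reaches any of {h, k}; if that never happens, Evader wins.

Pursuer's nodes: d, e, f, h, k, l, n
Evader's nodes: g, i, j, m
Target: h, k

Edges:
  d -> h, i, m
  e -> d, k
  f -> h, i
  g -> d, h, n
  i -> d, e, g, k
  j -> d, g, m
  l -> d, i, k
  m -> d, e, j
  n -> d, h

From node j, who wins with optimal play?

A0 = {h, k}
A1: add {d, e, f, l, n} — d (Pursuer) has d→h; e (Pursuer) has e→k; f (Pursuer) has f→h; l (Pursuer) has l→k; n (Pursuer) has n→h.
A2: add {g} — g (Evader): all of {d, h, n} already in.
A3: add {i} — i (Evader): all of {d, e, g, k} already in.
A4 = A3; e.g. j (Evader) can still go to m. Fixed point.
j never enters the attractor, so Evader can avoid the target forever.

Evader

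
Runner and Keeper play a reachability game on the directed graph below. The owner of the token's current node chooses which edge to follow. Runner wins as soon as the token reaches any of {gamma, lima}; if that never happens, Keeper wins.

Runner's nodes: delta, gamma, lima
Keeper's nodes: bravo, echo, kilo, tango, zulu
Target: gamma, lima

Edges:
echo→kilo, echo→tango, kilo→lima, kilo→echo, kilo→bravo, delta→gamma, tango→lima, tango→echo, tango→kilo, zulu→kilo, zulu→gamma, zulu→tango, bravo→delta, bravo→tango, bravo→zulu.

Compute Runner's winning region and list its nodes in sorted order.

delta, gamma, lima

A0 = {gamma, lima}
A1: add {delta} — delta (Runner) has delta→gamma.
A2 = A1; e.g. echo (Keeper) can still go to kilo. Fixed point.
Runner's winning region = {delta, gamma, lima}.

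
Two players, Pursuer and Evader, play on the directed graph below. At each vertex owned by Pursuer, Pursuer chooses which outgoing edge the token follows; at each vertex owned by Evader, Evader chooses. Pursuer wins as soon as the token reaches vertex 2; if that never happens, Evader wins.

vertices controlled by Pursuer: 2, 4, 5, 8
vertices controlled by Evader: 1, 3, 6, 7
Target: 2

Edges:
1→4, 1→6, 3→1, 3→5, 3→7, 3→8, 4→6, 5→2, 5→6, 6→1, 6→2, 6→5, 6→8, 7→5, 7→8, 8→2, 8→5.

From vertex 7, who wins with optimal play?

A0 = {2}
A1: add {5, 8} — 5 (Pursuer) has 5→2; 8 (Pursuer) has 8→2.
A2: add {7} — 7 (Evader): all of {5, 8} already in.
A3 = A2; e.g. 1 (Evader) can still go to 4. Fixed point.
7 ∈ A2, so Pursuer can force the target.

Pursuer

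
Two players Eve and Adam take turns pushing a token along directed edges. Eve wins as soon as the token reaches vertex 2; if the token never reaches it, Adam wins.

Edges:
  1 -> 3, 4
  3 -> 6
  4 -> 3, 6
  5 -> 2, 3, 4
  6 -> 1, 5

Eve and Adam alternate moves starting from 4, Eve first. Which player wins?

Adam

Track states (vertex, player-to-move).
A0 = {(2,Eve), (2,Adam)}
A1: add {(5,Eve)}.
A2 = A1; e.g. (1,Eve) stays out. (4,Eve) never enters ⇒ Adam avoids the target.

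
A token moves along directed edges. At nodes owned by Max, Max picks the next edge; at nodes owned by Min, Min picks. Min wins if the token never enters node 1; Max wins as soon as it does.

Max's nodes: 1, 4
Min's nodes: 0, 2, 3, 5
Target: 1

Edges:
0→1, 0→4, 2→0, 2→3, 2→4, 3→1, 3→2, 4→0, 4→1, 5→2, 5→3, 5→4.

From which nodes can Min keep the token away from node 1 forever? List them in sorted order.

2, 3, 5

A0 = {1}
A1: add {4} — 4 (Max) has 4→1.
A2: add {0} — 0 (Min): all of {1, 4} already in.
A3 = A2; e.g. 2 (Min) can still go to 3. Fixed point.
Max's attractor = {0, 1, 4}; Min avoids the target exactly from the complement.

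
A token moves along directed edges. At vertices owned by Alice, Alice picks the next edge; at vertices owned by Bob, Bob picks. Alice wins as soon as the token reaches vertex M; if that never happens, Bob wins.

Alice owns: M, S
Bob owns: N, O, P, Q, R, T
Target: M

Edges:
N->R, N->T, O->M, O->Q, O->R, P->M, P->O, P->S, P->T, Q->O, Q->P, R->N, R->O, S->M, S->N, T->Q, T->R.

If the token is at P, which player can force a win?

Bob

A0 = {M}
A1: add {S} — S (Alice) has S→M.
A2 = A1; e.g. N (Bob) can still go to R. Fixed point.
P never enters the attractor, so Bob can avoid the target forever.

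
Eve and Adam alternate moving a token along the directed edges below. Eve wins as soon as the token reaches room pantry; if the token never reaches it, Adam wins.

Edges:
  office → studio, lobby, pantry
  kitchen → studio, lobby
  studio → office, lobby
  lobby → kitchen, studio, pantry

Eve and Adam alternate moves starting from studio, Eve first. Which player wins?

Track states (vertex, player-to-move).
A0 = {(pantry,Eve), (pantry,Adam)}
A1: add {(office,Eve), (lobby,Eve)}.
A2: add {(studio,Adam)}.
A3: add {(kitchen,Eve)}.
A4 = A3; e.g. (office,Adam) stays out. (studio,Eve) never enters ⇒ Adam avoids the target.

Adam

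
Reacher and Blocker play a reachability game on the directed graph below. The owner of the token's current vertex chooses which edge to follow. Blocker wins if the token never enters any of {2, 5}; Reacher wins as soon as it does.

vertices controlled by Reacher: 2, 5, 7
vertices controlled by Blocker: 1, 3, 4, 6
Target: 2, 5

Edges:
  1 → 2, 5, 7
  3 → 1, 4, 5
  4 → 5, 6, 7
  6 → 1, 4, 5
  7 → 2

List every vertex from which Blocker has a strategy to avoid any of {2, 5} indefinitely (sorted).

3, 4, 6

A0 = {2, 5}
A1: add {7} — 7 (Reacher) has 7→2.
A2: add {1} — 1 (Blocker): all of {2, 5, 7} already in.
A3 = A2; e.g. 3 (Blocker) can still go to 4. Fixed point.
Reacher's attractor = {1, 2, 5, 7}; Blocker avoids the target exactly from the complement.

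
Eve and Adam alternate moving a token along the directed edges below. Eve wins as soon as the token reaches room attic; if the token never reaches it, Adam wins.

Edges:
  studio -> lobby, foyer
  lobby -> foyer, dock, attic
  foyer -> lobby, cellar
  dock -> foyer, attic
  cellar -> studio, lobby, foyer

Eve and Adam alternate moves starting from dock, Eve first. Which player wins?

Eve

Track states (vertex, player-to-move).
A0 = {(attic,Eve), (attic,Adam)}
A1: add {(lobby,Eve), (dock,Eve)}.
(dock,Eve) ∈ A1 ⇒ Eve forces the target.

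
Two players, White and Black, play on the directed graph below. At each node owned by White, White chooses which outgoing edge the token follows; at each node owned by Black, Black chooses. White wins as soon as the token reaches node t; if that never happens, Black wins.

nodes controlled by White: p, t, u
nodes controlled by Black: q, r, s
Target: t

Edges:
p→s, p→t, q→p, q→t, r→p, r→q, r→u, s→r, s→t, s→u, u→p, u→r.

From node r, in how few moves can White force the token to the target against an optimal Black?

3

A0 = {t}
A1: add {p} — p (White) has p→t.
A2: add {q, u} — q (Black): all of {p, t} already in; u (White) has u→p.
A3: add {r} — r (Black): all of {p, q, u} already in.
r enters the attractor at level 3, so White can force the target in 3 moves from there.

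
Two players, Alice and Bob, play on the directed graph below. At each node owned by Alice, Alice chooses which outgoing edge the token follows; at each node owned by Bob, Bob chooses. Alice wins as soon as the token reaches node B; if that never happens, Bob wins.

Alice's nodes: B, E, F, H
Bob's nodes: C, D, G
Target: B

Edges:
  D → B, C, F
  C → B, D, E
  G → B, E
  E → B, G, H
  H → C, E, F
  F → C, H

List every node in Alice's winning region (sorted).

A0 = {B}
A1: add {E} — E (Alice) has E→B.
A2: add {G, H} — G (Bob): all of {B, E} already in; H (Alice) has H→E.
A3: add {F} — F (Alice) has F→H.
A4 = A3; e.g. C (Bob) can still go to D. Fixed point.
Alice's winning region = {B, E, F, G, H}.

B, E, F, G, H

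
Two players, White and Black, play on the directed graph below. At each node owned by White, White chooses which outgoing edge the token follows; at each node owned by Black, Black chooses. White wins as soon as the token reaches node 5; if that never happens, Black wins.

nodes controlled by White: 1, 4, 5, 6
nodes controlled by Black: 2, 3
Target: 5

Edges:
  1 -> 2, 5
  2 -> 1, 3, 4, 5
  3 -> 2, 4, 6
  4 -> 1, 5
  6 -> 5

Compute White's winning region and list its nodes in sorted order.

1, 4, 5, 6

A0 = {5}
A1: add {1, 4, 6} — 1 (White) has 1→5; 4 (White) has 4→5; 6 (White) has 6→5.
A2 = A1; e.g. 2 (Black) can still go to 3. Fixed point.
White's winning region = {1, 4, 5, 6}.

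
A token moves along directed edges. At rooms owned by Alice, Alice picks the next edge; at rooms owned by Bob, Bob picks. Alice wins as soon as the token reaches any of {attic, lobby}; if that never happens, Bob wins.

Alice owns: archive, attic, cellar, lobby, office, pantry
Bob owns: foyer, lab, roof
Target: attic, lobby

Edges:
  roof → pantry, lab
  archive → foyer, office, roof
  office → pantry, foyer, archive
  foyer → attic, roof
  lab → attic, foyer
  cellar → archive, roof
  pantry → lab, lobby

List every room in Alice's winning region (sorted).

A0 = {attic, lobby}
A1: add {pantry} — pantry (Alice) has pantry→lobby.
A2: add {office} — office (Alice) has office→pantry.
A3: add {archive} — archive (Alice) has archive→office.
A4: add {cellar} — cellar (Alice) has cellar→archive.
A5 = A4; e.g. foyer (Bob) can still go to roof. Fixed point.
Alice's winning region = {archive, attic, cellar, lobby, office, pantry}.

archive, attic, cellar, lobby, office, pantry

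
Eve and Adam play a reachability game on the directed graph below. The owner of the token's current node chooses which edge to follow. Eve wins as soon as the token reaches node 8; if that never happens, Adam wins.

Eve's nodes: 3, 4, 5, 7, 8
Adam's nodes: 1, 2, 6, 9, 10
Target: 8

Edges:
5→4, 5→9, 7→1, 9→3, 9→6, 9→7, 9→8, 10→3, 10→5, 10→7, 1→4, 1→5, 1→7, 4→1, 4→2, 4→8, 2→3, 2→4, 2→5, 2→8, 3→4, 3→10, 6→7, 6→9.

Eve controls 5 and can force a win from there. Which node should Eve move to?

4

A0 = {8}
A1: add {4} — 4 (Eve) has 4→8.
A2: add {3, 5} — 3 (Eve) has 3→4; 5 (Eve) has 5→4.
A3: add {2} — 2 (Adam): all of {3, 4, 5, 8} already in.
A4 = A3; e.g. 1 (Adam) can still go to 7. Fixed point.
From 5, successor 4 is in the attractor (rank 1); the other successor 9 is not.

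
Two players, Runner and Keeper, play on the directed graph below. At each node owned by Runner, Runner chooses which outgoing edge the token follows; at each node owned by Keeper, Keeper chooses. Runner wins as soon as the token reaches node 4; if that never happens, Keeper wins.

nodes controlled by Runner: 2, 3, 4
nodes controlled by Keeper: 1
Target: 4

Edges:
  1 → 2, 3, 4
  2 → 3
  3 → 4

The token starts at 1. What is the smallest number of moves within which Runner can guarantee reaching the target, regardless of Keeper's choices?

3

A0 = {4}
A1: add {3} — 3 (Runner) has 3→4.
A2: add {2} — 2 (Runner) has 2→3.
A3: add {1} — 1 (Keeper): all of {2, 3, 4} already in.
A3 = all vertices. Fixed point.
1 enters the attractor at level 3, so Runner can force the target in 3 moves from there.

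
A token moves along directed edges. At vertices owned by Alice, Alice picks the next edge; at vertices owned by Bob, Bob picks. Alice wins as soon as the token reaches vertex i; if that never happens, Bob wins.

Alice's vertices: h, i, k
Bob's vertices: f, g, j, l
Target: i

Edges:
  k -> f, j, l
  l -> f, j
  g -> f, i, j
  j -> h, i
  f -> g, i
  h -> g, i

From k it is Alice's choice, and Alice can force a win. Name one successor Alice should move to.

A0 = {i}
A1: add {h} — h (Alice) has h→i.
A2: add {j} — j (Bob): all of {h, i} already in.
A3: add {k} — k (Alice) has k→j.
A4 = A3; e.g. f (Bob) can still go to g. Fixed point.
From k, successor j is in the attractor (rank 2); the other successors f, l are not.

j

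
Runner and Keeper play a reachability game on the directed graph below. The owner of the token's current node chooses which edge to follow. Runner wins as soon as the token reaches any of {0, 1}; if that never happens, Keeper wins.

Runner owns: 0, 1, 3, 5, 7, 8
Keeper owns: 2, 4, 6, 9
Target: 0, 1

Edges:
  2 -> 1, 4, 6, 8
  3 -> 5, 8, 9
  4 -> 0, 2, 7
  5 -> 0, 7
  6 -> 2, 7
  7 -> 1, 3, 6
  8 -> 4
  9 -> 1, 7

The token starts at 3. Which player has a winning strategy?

Runner

A0 = {0, 1}
A1: add {5, 7} — 5 (Runner) has 5→0; 7 (Runner) has 7→1.
A2: add {3, 9} — 3 (Runner) has 3→5; 9 (Keeper): all of {1, 7} already in.
A3 = A2; e.g. 2 (Keeper) can still go to 4. Fixed point.
3 ∈ A2, so Runner can force the target.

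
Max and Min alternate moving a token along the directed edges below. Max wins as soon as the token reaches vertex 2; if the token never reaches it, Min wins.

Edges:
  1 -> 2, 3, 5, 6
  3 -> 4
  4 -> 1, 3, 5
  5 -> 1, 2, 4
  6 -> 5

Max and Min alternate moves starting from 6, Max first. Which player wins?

Min

Track states (vertex, player-to-move).
A0 = {(2,Max), (2,Min)}
A1: add {(1,Max), (5,Max)}.
A2: add {(6,Min)}.
A3 = A2; e.g. (1,Min) stays out. (6,Max) never enters ⇒ Min avoids the target.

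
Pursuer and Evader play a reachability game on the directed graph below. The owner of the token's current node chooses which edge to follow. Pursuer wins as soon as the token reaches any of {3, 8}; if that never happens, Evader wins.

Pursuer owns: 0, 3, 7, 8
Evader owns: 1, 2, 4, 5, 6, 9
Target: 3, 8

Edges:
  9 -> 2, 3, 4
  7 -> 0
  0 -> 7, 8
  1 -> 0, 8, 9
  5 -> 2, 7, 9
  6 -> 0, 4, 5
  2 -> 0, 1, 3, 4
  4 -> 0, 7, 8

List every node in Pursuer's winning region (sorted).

A0 = {3, 8}
A1: add {0} — 0 (Pursuer) has 0→8.
A2: add {7} — 7 (Pursuer) has 7→0.
A3: add {4} — 4 (Evader): all of {0, 7, 8} already in.
A4 = A3; e.g. 1 (Evader) can still go to 9. Fixed point.
Pursuer's winning region = {0, 3, 4, 7, 8}.

0, 3, 4, 7, 8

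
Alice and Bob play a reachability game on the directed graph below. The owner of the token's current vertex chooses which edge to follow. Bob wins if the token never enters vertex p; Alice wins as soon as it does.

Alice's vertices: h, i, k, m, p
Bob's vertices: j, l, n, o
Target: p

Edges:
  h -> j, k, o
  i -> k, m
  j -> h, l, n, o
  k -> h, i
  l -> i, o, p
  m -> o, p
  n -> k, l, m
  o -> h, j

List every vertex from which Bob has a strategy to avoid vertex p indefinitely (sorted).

A0 = {p}
A1: add {m} — m (Alice) has m→p.
A2: add {i} — i (Alice) has i→m.
A3: add {k} — k (Alice) has k→i.
A4: add {h} — h (Alice) has h→k.
A5 = A4; e.g. j (Bob) can still go to l. Fixed point.
Alice's attractor = {h, i, k, m, p}; Bob avoids the target exactly from the complement.

j, l, n, o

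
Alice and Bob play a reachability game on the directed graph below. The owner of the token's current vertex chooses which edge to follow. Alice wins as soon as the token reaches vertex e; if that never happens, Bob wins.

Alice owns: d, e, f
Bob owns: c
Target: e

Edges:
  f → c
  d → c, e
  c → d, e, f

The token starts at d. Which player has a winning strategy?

A0 = {e}
A1: add {d} — d (Alice) has d→e.
A2 = A1; e.g. c (Bob) can still go to f. Fixed point.
d ∈ A1, so Alice can force the target.

Alice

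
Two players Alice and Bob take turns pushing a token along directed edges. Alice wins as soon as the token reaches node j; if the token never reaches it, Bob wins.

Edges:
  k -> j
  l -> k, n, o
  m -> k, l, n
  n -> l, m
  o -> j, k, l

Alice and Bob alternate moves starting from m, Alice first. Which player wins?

Track states (vertex, player-to-move).
A0 = {(j,Alice), (j,Bob)}
A1: add {(k,Alice), (k,Bob), (o,Alice)}.
A2: add {(l,Alice), (m,Alice)}.
(m,Alice) ∈ A2 ⇒ Alice forces the target.

Alice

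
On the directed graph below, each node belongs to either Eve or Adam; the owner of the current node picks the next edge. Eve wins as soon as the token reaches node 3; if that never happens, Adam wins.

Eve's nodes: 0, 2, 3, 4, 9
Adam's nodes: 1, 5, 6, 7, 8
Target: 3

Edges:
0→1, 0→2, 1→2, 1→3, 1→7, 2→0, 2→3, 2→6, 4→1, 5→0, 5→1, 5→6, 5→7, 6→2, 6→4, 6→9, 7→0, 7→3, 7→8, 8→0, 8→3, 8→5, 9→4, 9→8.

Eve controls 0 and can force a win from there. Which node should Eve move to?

A0 = {3}
A1: add {2} — 2 (Eve) has 2→3.
A2: add {0} — 0 (Eve) has 0→2.
A3 = A2; e.g. 1 (Adam) can still go to 7. Fixed point.
From 0, successor 2 is in the attractor (rank 1); the other successor 1 is not.

2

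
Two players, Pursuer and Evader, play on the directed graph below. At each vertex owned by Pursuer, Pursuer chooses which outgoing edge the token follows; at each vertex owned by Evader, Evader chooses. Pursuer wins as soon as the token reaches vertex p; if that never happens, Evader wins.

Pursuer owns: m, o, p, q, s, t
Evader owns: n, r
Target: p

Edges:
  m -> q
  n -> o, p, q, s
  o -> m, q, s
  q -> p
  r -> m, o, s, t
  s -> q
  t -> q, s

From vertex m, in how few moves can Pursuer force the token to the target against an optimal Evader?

A0 = {p}
A1: add {q} — q (Pursuer) has q→p.
A2: add {m, o, s, t} — m (Pursuer) has m→q; o (Pursuer) has o→q; s (Pursuer) has s→q; t (Pursuer) has t→q.
m enters the attractor at level 2, so Pursuer can force the target in 2 moves from there.

2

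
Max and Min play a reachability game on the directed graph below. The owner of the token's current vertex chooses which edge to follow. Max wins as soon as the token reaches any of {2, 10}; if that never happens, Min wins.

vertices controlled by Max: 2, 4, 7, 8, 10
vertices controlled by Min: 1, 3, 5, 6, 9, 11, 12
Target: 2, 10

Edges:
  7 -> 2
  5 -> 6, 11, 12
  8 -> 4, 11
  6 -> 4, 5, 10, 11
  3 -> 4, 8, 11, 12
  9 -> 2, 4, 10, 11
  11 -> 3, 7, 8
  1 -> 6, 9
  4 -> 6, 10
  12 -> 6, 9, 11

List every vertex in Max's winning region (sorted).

2, 4, 7, 8, 10

A0 = {2, 10}
A1: add {4, 7} — 4 (Max) has 4→10; 7 (Max) has 7→2.
A2: add {8} — 8 (Max) has 8→4.
A3 = A2; e.g. 1 (Min) can still go to 6. Fixed point.
Max's winning region = {2, 4, 7, 8, 10}.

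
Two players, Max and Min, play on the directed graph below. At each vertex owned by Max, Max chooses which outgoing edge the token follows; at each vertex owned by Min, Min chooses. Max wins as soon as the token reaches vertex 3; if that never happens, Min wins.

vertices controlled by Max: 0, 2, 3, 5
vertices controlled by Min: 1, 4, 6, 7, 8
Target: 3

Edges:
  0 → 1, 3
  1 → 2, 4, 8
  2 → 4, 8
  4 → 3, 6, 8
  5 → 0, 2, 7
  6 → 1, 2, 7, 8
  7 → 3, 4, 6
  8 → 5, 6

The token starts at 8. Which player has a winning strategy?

A0 = {3}
A1: add {0} — 0 (Max) has 0→3.
A2: add {5} — 5 (Max) has 5→0.
A3 = A2; e.g. 1 (Min) can still go to 2. Fixed point.
8 never enters the attractor, so Min can avoid the target forever.

Min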